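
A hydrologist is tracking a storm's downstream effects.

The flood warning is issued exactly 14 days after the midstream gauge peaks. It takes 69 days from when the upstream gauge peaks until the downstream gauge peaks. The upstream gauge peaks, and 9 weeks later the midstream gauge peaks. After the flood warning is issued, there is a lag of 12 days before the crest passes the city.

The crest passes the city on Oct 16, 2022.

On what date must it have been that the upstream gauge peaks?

Jul 19, 2022

The crest passes the city: Oct 16, 2022.
The flood warning is issued: Oct 16, 2022 − 12 days = Oct 4, 2022.
The midstream gauge peaks: Oct 4, 2022 − 14 days = Sep 20, 2022.
The upstream gauge peaks: Sep 20, 2022 − 9 weeks = Jul 19, 2022.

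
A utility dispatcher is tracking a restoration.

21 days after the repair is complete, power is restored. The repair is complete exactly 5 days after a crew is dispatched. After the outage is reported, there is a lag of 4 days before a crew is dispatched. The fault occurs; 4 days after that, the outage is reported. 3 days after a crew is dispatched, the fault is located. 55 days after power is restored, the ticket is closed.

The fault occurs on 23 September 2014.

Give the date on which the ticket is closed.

The fault occurs: Sep 23, 2014.
The outage is reported: Sep 23, 2014 + 4 days = Sep 27, 2014.
A crew is dispatched: Sep 27, 2014 + 4 days = Oct 1, 2014.
The repair is complete: Oct 1, 2014 + 5 days = Oct 6, 2014.
Power is restored: Oct 6, 2014 + 21 days = Oct 27, 2014.
The ticket is closed: Oct 27, 2014 + 55 days = Dec 21, 2014.

21 December 2014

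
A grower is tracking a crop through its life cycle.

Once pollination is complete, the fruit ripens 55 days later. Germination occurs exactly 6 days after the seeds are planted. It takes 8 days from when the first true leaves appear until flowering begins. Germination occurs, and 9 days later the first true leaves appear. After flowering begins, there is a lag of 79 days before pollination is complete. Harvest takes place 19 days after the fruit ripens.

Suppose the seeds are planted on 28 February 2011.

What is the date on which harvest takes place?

23 August 2011

The seeds are planted: Feb 28, 2011.
Germination occurs: Feb 28, 2011 + 6 days = Mar 6, 2011.
The first true leaves appear: Mar 6, 2011 + 9 days = Mar 15, 2011.
Flowering begins: Mar 15, 2011 + 8 days = Mar 23, 2011.
Pollination is complete: Mar 23, 2011 + 79 days = Jun 10, 2011.
The fruit ripens: Jun 10, 2011 + 55 days = Aug 4, 2011.
Harvest takes place: Aug 4, 2011 + 19 days = Aug 23, 2011.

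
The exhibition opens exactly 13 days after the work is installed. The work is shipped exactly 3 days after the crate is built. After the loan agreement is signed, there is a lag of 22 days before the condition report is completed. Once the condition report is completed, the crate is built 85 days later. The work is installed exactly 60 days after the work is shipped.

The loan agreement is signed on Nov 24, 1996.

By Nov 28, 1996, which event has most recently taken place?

The loan agreement is signed

The loan agreement is signed: Nov 24, 1996.
The condition report is completed: Nov 24, 1996 + 22 days = Dec 16, 1996.
The crate is built: Dec 16, 1996 + 85 days = Mar 11, 1997.
The work is shipped: Mar 11, 1997 + 3 days = Mar 14, 1997.
The work is installed: Mar 14, 1997 + 60 days = May 13, 1997.
The exhibition opens: May 13, 1997 + 13 days = May 26, 1997.
Nov 28, 1996 falls between when the loan agreement is signed (Nov 24, 1996) and when the condition report is completed (Dec 16, 1996).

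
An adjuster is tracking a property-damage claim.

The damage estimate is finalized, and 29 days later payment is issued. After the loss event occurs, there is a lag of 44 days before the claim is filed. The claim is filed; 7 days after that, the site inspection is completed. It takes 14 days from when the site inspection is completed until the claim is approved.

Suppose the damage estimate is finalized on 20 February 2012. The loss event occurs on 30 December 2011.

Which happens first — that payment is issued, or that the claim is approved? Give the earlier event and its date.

The damage estimate is finalized: Feb 20, 2012.
Payment is issued: Feb 20, 2012 + 29 days = Mar 20, 2012.
The loss event occurs: Dec 30, 2011.
The claim is filed: Dec 30, 2011 + 44 days = Feb 12, 2012.
The site inspection is completed: Feb 12, 2012 + 7 days = Feb 19, 2012.
The claim is approved: Feb 19, 2012 + 14 days = Mar 4, 2012.
Comparing: payment is issued on Mar 20, 2012 vs the claim is approved on Mar 4, 2012. Earlier: the claim is approved.

The claim is approved — 4 March 2012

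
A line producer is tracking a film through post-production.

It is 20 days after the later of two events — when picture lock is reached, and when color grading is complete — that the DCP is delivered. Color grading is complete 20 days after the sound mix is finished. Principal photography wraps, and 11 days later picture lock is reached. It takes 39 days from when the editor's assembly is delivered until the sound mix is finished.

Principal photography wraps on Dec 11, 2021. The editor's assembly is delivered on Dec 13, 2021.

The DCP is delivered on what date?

Principal photography wraps: Dec 11, 2021.
Picture lock is reached: Dec 11, 2021 + 11 days = Dec 22, 2021.
The editor's assembly is delivered: Dec 13, 2021.
The sound mix is finished: Dec 13, 2021 + 39 days = Jan 21, 2022.
Color grading is complete: Jan 21, 2022 + 20 days = Feb 10, 2022.
Both prerequisites met — picture lock is reached (Dec 22, 2021), color grading is complete (Feb 10, 2022); the later is Feb 10, 2022.
The DCP is delivered: Feb 10, 2022 + 20 days = Mar 2, 2022.

Mar 2, 2022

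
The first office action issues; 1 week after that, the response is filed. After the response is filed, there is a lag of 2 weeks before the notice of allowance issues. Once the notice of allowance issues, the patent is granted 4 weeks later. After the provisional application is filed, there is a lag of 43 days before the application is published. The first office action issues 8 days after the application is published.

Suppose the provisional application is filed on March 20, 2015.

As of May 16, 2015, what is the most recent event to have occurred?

The provisional application is filed: Mar 20, 2015.
The application is published: Mar 20, 2015 + 43 days = May 2, 2015.
The first office action issues: May 2, 2015 + 8 days = May 10, 2015.
The response is filed: May 10, 2015 + 1 week = May 17, 2015.
The notice of allowance issues: May 17, 2015 + 2 weeks = May 31, 2015.
The patent is granted: May 31, 2015 + 4 weeks = Jun 28, 2015.
May 16, 2015 falls between when the first office action issues (May 10, 2015) and when the response is filed (May 17, 2015).

The first office action issues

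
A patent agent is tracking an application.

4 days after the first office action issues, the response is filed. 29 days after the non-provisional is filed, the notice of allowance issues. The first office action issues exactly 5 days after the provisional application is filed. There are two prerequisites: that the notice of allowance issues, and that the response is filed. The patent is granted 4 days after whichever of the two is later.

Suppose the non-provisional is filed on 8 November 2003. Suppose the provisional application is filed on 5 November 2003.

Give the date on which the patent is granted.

11 December 2003

The non-provisional is filed: Nov 8, 2003.
The notice of allowance issues: Nov 8, 2003 + 29 days = Dec 7, 2003.
The provisional application is filed: Nov 5, 2003.
The first office action issues: Nov 5, 2003 + 5 days = Nov 10, 2003.
The response is filed: Nov 10, 2003 + 4 days = Nov 14, 2003.
Both prerequisites met — the notice of allowance issues (Dec 7, 2003), the response is filed (Nov 14, 2003); the later is Dec 7, 2003.
The patent is granted: Dec 7, 2003 + 4 days = Dec 11, 2003.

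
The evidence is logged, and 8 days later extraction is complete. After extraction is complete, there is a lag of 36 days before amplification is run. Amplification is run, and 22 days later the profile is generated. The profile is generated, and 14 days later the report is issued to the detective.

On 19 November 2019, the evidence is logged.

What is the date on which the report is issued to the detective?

The evidence is logged: Nov 19, 2019.
Extraction is complete: Nov 19, 2019 + 8 days = Nov 27, 2019.
Amplification is run: Nov 27, 2019 + 36 days = Jan 2, 2020.
The profile is generated: Jan 2, 2020 + 22 days = Jan 24, 2020.
The report is issued to the detective: Jan 24, 2020 + 14 days = Feb 7, 2020.

7 February 2020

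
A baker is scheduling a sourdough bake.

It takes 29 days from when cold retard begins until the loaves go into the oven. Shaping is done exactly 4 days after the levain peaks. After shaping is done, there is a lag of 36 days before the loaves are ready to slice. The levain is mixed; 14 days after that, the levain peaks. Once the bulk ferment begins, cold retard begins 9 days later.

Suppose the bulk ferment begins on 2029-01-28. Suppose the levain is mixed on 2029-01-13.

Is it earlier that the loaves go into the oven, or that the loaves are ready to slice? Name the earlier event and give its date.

The loaves go into the oven — 2029-03-07

The bulk ferment begins: Jan 28, 2029.
Cold retard begins: Jan 28, 2029 + 9 days = Feb 6, 2029.
The loaves go into the oven: Feb 6, 2029 + 29 days = Mar 7, 2029.
The levain is mixed: Jan 13, 2029.
The levain peaks: Jan 13, 2029 + 14 days = Jan 27, 2029.
Shaping is done: Jan 27, 2029 + 4 days = Jan 31, 2029.
The loaves are ready to slice: Jan 31, 2029 + 36 days = Mar 8, 2029.
Comparing: the loaves go into the oven on Mar 7, 2029 vs the loaves are ready to slice on Mar 8, 2029. Earlier: the loaves go into the oven.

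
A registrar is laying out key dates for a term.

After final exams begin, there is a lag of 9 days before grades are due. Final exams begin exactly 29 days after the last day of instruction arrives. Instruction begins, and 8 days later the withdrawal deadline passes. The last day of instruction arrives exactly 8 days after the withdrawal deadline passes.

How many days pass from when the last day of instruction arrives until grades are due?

Causal path: the last day of instruction arrives → final exams begin → grades are due.
Total delay along the path: 29 + 9 = 38 days.

38 days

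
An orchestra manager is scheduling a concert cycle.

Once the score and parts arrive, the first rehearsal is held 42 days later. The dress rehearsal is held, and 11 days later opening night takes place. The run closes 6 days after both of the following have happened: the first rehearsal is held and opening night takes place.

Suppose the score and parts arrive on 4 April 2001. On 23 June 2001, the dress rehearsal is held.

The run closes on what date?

10 July 2001

The score and parts arrive: Apr 4, 2001.
The first rehearsal is held: Apr 4, 2001 + 42 days = May 16, 2001.
The dress rehearsal is held: Jun 23, 2001.
Opening night takes place: Jun 23, 2001 + 11 days = Jul 4, 2001.
Both prerequisites met — the first rehearsal is held (May 16, 2001), opening night takes place (Jul 4, 2001); the later is Jul 4, 2001.
The run closes: Jul 4, 2001 + 6 days = Jul 10, 2001.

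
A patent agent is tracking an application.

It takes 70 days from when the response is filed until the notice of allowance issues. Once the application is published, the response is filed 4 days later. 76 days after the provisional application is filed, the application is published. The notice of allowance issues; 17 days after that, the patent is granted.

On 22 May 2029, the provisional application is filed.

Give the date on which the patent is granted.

5 November 2029

The provisional application is filed: May 22, 2029.
The application is published: May 22, 2029 + 76 days = Aug 6, 2029.
The response is filed: Aug 6, 2029 + 4 days = Aug 10, 2029.
The notice of allowance issues: Aug 10, 2029 + 70 days = Oct 19, 2029.
The patent is granted: Oct 19, 2029 + 17 days = Nov 5, 2029.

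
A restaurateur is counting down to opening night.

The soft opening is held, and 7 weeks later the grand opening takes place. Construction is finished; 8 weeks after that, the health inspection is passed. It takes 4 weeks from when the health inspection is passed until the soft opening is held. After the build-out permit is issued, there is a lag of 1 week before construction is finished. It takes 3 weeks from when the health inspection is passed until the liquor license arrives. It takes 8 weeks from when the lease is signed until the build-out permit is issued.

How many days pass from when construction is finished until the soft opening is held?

84 days

Causal path: construction is finished → the health inspection is passed → the soft opening is held.
Total delay along the path: 8 + 4 weeks = 12 weeks = 84 days.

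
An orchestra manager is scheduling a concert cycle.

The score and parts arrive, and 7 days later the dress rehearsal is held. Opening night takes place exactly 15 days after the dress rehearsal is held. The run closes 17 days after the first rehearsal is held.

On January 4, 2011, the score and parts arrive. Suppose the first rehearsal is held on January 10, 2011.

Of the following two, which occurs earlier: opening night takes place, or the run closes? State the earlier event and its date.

Opening night takes place — January 26, 2011

The score and parts arrive: Jan 4, 2011.
The dress rehearsal is held: Jan 4, 2011 + 7 days = Jan 11, 2011.
Opening night takes place: Jan 11, 2011 + 15 days = Jan 26, 2011.
The first rehearsal is held: Jan 10, 2011.
The run closes: Jan 10, 2011 + 17 days = Jan 27, 2011.
Comparing: opening night takes place on Jan 26, 2011 vs the run closes on Jan 27, 2011. Earlier: opening night takes place.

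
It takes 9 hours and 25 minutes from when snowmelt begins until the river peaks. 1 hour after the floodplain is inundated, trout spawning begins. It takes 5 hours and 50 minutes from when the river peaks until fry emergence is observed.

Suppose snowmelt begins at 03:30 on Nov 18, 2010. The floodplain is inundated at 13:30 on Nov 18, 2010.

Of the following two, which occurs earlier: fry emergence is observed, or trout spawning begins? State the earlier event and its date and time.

Trout spawning begins — 14:30 on Nov 18, 2010

Snowmelt begins: 03:30 Nov 18, 2010.
The river peaks: 03:30 Nov 18, 2010 + 9h25m = 12:55 Nov 18, 2010.
Fry emergence is observed: 12:55 Nov 18, 2010 + 5h50m = 18:45 Nov 18, 2010.
The floodplain is inundated: 13:30 Nov 18, 2010.
Trout spawning begins: 13:30 Nov 18, 2010 + 1h = 14:30 Nov 18, 2010.
Comparing: fry emergence is observed at 18:45 Nov 18, 2010 vs trout spawning begins at 14:30 Nov 18, 2010. Earlier: trout spawning begins.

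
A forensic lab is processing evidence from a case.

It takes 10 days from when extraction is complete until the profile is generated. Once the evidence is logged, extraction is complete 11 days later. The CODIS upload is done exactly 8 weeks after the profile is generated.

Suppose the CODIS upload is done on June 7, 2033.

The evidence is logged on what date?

March 22, 2033

The CODIS upload is done: Jun 7, 2033.
The profile is generated: Jun 7, 2033 − 8 weeks = Apr 12, 2033.
Extraction is complete: Apr 12, 2033 − 10 days = Apr 2, 2033.
The evidence is logged: Apr 2, 2033 − 11 days = Mar 22, 2033.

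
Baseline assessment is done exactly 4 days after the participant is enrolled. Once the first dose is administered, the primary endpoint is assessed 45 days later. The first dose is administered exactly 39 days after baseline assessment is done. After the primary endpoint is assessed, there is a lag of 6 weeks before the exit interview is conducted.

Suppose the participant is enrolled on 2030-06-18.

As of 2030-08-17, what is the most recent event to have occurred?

The participant is enrolled: Jun 18, 2030.
Baseline assessment is done: Jun 18, 2030 + 4 days = Jun 22, 2030.
The first dose is administered: Jun 22, 2030 + 39 days = Jul 31, 2030.
The primary endpoint is assessed: Jul 31, 2030 + 45 days = Sep 14, 2030.
The exit interview is conducted: Sep 14, 2030 + 6 weeks = Oct 26, 2030.
Aug 17, 2030 falls between when the first dose is administered (Jul 31, 2030) and when the primary endpoint is assessed (Sep 14, 2030).

The first dose is administered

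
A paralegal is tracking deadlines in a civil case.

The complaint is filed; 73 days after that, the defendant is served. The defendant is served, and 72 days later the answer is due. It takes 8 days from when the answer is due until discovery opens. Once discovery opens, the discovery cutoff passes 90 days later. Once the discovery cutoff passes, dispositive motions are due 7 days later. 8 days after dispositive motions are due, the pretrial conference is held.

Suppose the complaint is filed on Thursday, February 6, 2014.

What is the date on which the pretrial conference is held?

The complaint is filed: Feb 6, 2014.
The defendant is served: Feb 6, 2014 + 73 days = Apr 20, 2014.
The answer is due: Apr 20, 2014 + 72 days = Jul 1, 2014.
Discovery opens: Jul 1, 2014 + 8 days = Jul 9, 2014.
The discovery cutoff passes: Jul 9, 2014 + 90 days = Oct 7, 2014.
Dispositive motions are due: Oct 7, 2014 + 7 days = Oct 14, 2014.
The pretrial conference is held: Oct 14, 2014 + 8 days = Oct 22, 2014.

Wednesday, October 22, 2014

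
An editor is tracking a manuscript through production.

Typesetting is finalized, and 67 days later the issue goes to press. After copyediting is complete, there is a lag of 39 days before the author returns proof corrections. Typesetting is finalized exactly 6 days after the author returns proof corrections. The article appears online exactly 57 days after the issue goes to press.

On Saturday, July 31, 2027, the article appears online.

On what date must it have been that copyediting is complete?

The article appears online: Jul 31, 2027.
The issue goes to press: Jul 31, 2027 − 57 days = Jun 4, 2027.
Typesetting is finalized: Jun 4, 2027 − 67 days = Mar 29, 2027.
The author returns proof corrections: Mar 29, 2027 − 6 days = Mar 23, 2027.
Copyediting is complete: Mar 23, 2027 − 39 days = Feb 12, 2027.

Friday, February 12, 2027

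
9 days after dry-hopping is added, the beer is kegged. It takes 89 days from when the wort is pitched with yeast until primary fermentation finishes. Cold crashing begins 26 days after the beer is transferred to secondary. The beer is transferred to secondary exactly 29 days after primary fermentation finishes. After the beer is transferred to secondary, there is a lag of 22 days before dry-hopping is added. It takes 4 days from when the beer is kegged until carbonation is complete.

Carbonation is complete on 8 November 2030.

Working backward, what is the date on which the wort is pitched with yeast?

Carbonation is complete: Nov 8, 2030.
The beer is kegged: Nov 8, 2030 − 4 days = Nov 4, 2030.
Dry-hopping is added: Nov 4, 2030 − 9 days = Oct 26, 2030.
The beer is transferred to secondary: Oct 26, 2030 − 22 days = Oct 4, 2030.
Primary fermentation finishes: Oct 4, 2030 − 29 days = Sep 5, 2030.
The wort is pitched with yeast: Sep 5, 2030 − 89 days = Jun 8, 2030.

8 June 2030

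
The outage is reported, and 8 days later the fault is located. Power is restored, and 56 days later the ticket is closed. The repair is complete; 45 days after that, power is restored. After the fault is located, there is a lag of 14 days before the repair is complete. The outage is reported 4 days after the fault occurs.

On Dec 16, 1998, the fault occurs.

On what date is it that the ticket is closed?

Apr 22, 1999

The fault occurs: Dec 16, 1998.
The outage is reported: Dec 16, 1998 + 4 days = Dec 20, 1998.
The fault is located: Dec 20, 1998 + 8 days = Dec 28, 1998.
The repair is complete: Dec 28, 1998 + 14 days = Jan 11, 1999.
Power is restored: Jan 11, 1999 + 45 days = Feb 25, 1999.
The ticket is closed: Feb 25, 1999 + 56 days = Apr 22, 1999.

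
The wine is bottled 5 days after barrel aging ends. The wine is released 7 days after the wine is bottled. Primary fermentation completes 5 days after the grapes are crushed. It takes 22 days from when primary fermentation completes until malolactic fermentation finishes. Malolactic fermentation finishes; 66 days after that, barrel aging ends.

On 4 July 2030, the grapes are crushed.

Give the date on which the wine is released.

The grapes are crushed: Jul 4, 2030.
Primary fermentation completes: Jul 4, 2030 + 5 days = Jul 9, 2030.
Malolactic fermentation finishes: Jul 9, 2030 + 22 days = Jul 31, 2030.
Barrel aging ends: Jul 31, 2030 + 66 days = Oct 5, 2030.
The wine is bottled: Oct 5, 2030 + 5 days = Oct 10, 2030.
The wine is released: Oct 10, 2030 + 7 days = Oct 17, 2030.

17 October 2030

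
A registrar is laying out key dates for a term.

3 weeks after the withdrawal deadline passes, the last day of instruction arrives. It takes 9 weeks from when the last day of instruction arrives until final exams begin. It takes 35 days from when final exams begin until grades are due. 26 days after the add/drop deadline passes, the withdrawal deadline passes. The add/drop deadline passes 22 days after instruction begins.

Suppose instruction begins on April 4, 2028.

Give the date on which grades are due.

Instruction begins: Apr 4, 2028.
The add/drop deadline passes: Apr 4, 2028 + 22 days = Apr 26, 2028.
The withdrawal deadline passes: Apr 26, 2028 + 26 days = May 22, 2028.
The last day of instruction arrives: May 22, 2028 + 3 weeks = Jun 12, 2028.
Final exams begin: Jun 12, 2028 + 9 weeks = Aug 14, 2028.
Grades are due: Aug 14, 2028 + 35 days = Sep 18, 2028.

September 18, 2028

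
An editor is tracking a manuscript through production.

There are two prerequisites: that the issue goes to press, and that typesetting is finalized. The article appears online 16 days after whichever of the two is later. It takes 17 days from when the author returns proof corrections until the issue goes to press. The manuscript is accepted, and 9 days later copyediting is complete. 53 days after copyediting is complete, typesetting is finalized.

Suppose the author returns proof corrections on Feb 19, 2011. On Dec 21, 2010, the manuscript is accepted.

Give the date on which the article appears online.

Mar 24, 2011

The author returns proof corrections: Feb 19, 2011.
The issue goes to press: Feb 19, 2011 + 17 days = Mar 8, 2011.
The manuscript is accepted: Dec 21, 2010.
Copyediting is complete: Dec 21, 2010 + 9 days = Dec 30, 2010.
Typesetting is finalized: Dec 30, 2010 + 53 days = Feb 21, 2011.
Both prerequisites met — the issue goes to press (Mar 8, 2011), typesetting is finalized (Feb 21, 2011); the later is Mar 8, 2011.
The article appears online: Mar 8, 2011 + 16 days = Mar 24, 2011.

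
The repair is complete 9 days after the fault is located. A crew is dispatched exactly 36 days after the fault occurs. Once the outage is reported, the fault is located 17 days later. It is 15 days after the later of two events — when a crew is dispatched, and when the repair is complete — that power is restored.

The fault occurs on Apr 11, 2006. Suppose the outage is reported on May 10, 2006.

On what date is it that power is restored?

Jun 20, 2006

The fault occurs: Apr 11, 2006.
A crew is dispatched: Apr 11, 2006 + 36 days = May 17, 2006.
The outage is reported: May 10, 2006.
The fault is located: May 10, 2006 + 17 days = May 27, 2006.
The repair is complete: May 27, 2006 + 9 days = Jun 5, 2006.
Both prerequisites met — a crew is dispatched (May 17, 2006), the repair is complete (Jun 5, 2006); the later is Jun 5, 2006.
Power is restored: Jun 5, 2006 + 15 days = Jun 20, 2006.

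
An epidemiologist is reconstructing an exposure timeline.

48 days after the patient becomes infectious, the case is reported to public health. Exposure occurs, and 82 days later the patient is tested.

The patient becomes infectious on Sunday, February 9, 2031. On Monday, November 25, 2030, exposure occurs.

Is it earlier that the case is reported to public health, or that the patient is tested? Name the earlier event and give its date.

The patient is tested — Saturday, February 15, 2031

The patient becomes infectious: Feb 9, 2031.
The case is reported to public health: Feb 9, 2031 + 48 days = Mar 29, 2031.
Exposure occurs: Nov 25, 2030.
The patient is tested: Nov 25, 2030 + 82 days = Feb 15, 2031.
Comparing: the case is reported to public health on Mar 29, 2031 vs the patient is tested on Feb 15, 2031. Earlier: the patient is tested.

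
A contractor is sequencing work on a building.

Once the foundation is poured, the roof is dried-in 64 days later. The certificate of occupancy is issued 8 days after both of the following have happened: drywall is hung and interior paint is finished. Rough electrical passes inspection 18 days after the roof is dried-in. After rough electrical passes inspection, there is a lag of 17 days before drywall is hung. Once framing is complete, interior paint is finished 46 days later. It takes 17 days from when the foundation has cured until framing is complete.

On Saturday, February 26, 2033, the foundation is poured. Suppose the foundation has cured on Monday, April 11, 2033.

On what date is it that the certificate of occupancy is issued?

The foundation is poured: Feb 26, 2033.
The roof is dried-in: Feb 26, 2033 + 64 days = May 1, 2033.
Rough electrical passes inspection: May 1, 2033 + 18 days = May 19, 2033.
Drywall is hung: May 19, 2033 + 17 days = Jun 5, 2033.
The foundation has cured: Apr 11, 2033.
Framing is complete: Apr 11, 2033 + 17 days = Apr 28, 2033.
Interior paint is finished: Apr 28, 2033 + 46 days = Jun 13, 2033.
Both prerequisites met — drywall is hung (Jun 5, 2033), interior paint is finished (Jun 13, 2033); the later is Jun 13, 2033.
The certificate of occupancy is issued: Jun 13, 2033 + 8 days = Jun 21, 2033.

Tuesday, June 21, 2033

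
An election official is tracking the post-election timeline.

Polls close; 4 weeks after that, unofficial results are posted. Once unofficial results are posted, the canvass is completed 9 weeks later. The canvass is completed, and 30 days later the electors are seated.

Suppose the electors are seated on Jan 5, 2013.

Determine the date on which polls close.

The electors are seated: Jan 5, 2013.
The canvass is completed: Jan 5, 2013 − 30 days = Dec 6, 2012.
Unofficial results are posted: Dec 6, 2012 − 9 weeks = Oct 4, 2012.
Polls close: Oct 4, 2012 − 4 weeks = Sep 6, 2012.

Sep 6, 2012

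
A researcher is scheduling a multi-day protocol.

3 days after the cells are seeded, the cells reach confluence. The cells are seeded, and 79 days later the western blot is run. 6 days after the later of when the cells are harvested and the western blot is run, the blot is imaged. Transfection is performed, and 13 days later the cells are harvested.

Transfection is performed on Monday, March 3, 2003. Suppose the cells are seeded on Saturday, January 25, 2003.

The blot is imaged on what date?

Transfection is performed: Mar 3, 2003.
The cells are harvested: Mar 3, 2003 + 13 days = Mar 16, 2003.
The cells are seeded: Jan 25, 2003.
The western blot is run: Jan 25, 2003 + 79 days = Apr 14, 2003.
Both prerequisites met — the cells are harvested (Mar 16, 2003), the western blot is run (Apr 14, 2003); the later is Apr 14, 2003.
The blot is imaged: Apr 14, 2003 + 6 days = Apr 20, 2003.

Sunday, April 20, 2003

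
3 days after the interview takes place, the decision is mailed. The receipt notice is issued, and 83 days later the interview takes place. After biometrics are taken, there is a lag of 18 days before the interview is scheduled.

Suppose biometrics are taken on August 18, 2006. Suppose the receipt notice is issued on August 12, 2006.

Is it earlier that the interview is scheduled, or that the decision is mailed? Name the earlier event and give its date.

Biometrics are taken: Aug 18, 2006.
The interview is scheduled: Aug 18, 2006 + 18 days = Sep 5, 2006.
The receipt notice is issued: Aug 12, 2006.
The interview takes place: Aug 12, 2006 + 83 days = Nov 3, 2006.
The decision is mailed: Nov 3, 2006 + 3 days = Nov 6, 2006.
Comparing: the interview is scheduled on Sep 5, 2006 vs the decision is mailed on Nov 6, 2006. Earlier: the interview is scheduled.

The interview is scheduled — September 5, 2006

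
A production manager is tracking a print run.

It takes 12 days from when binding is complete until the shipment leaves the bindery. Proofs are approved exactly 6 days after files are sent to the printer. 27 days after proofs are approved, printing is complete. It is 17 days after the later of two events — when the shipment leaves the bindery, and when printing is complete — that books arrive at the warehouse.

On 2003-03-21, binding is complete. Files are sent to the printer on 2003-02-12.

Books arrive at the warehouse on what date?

Binding is complete: Mar 21, 2003.
The shipment leaves the bindery: Mar 21, 2003 + 12 days = Apr 2, 2003.
Files are sent to the printer: Feb 12, 2003.
Proofs are approved: Feb 12, 2003 + 6 days = Feb 18, 2003.
Printing is complete: Feb 18, 2003 + 27 days = Mar 17, 2003.
Both prerequisites met — the shipment leaves the bindery (Apr 2, 2003), printing is complete (Mar 17, 2003); the later is Apr 2, 2003.
Books arrive at the warehouse: Apr 2, 2003 + 17 days = Apr 19, 2003.

2003-04-19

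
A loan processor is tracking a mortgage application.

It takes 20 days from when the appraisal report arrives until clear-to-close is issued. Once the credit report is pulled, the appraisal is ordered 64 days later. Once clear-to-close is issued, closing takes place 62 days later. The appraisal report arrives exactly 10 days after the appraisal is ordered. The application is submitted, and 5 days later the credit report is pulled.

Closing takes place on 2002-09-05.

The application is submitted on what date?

2002-03-28

Closing takes place: Sep 5, 2002.
Clear-to-close is issued: Sep 5, 2002 − 62 days = Jul 5, 2002.
The appraisal report arrives: Jul 5, 2002 − 20 days = Jun 15, 2002.
The appraisal is ordered: Jun 15, 2002 − 10 days = Jun 5, 2002.
The credit report is pulled: Jun 5, 2002 − 64 days = Apr 2, 2002.
The application is submitted: Apr 2, 2002 − 5 days = Mar 28, 2002.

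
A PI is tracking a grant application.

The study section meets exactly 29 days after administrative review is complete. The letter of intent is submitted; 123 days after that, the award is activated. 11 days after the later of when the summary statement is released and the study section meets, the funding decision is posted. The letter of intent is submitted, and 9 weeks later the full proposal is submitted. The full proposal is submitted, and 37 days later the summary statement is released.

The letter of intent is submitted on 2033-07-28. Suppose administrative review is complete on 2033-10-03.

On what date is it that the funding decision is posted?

2033-11-16

The letter of intent is submitted: Jul 28, 2033.
The full proposal is submitted: Jul 28, 2033 + 9 weeks = Sep 29, 2033.
The summary statement is released: Sep 29, 2033 + 37 days = Nov 5, 2033.
Administrative review is complete: Oct 3, 2033.
The study section meets: Oct 3, 2033 + 29 days = Nov 1, 2033.
Both prerequisites met — the summary statement is released (Nov 5, 2033), the study section meets (Nov 1, 2033); the later is Nov 5, 2033.
The funding decision is posted: Nov 5, 2033 + 11 days = Nov 16, 2033.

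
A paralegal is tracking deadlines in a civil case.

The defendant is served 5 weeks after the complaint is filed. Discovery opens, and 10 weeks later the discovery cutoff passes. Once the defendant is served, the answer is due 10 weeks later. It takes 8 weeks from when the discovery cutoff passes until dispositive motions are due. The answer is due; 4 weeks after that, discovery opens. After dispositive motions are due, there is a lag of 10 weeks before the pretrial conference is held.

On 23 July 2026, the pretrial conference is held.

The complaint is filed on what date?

28 August 2025

The pretrial conference is held: Jul 23, 2026.
Dispositive motions are due: Jul 23, 2026 − 10 weeks = May 14, 2026.
The discovery cutoff passes: May 14, 2026 − 8 weeks = Mar 19, 2026.
Discovery opens: Mar 19, 2026 − 10 weeks = Jan 8, 2026.
The answer is due: Jan 8, 2026 − 4 weeks = Dec 11, 2025.
The defendant is served: Dec 11, 2025 − 10 weeks = Oct 2, 2025.
The complaint is filed: Oct 2, 2025 − 5 weeks = Aug 28, 2025.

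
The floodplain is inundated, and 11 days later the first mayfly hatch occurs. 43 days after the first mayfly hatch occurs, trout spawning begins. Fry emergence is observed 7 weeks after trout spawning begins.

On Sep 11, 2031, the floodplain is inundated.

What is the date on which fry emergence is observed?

Dec 23, 2031

The floodplain is inundated: Sep 11, 2031.
The first mayfly hatch occurs: Sep 11, 2031 + 11 days = Sep 22, 2031.
Trout spawning begins: Sep 22, 2031 + 43 days = Nov 4, 2031.
Fry emergence is observed: Nov 4, 2031 + 7 weeks = Dec 23, 2031.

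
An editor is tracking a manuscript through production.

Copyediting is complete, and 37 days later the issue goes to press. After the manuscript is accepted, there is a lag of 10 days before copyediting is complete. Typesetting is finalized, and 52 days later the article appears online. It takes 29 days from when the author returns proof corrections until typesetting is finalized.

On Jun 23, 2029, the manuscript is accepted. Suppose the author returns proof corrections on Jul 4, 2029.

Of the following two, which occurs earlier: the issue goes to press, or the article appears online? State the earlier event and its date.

The issue goes to press — Aug 9, 2029

The manuscript is accepted: Jun 23, 2029.
Copyediting is complete: Jun 23, 2029 + 10 days = Jul 3, 2029.
The issue goes to press: Jul 3, 2029 + 37 days = Aug 9, 2029.
The author returns proof corrections: Jul 4, 2029.
Typesetting is finalized: Jul 4, 2029 + 29 days = Aug 2, 2029.
The article appears online: Aug 2, 2029 + 52 days = Sep 23, 2029.
Comparing: the issue goes to press on Aug 9, 2029 vs the article appears online on Sep 23, 2029. Earlier: the issue goes to press.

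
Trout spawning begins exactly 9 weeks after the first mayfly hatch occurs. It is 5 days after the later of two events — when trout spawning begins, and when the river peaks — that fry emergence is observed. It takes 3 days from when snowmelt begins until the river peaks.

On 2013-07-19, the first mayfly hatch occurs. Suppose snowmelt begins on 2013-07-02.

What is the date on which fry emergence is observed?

The first mayfly hatch occurs: Jul 19, 2013.
Trout spawning begins: Jul 19, 2013 + 9 weeks = Sep 20, 2013.
Snowmelt begins: Jul 2, 2013.
The river peaks: Jul 2, 2013 + 3 days = Jul 5, 2013.
Both prerequisites met — trout spawning begins (Sep 20, 2013), the river peaks (Jul 5, 2013); the later is Sep 20, 2013.
Fry emergence is observed: Sep 20, 2013 + 5 days = Sep 25, 2013.

2013-09-25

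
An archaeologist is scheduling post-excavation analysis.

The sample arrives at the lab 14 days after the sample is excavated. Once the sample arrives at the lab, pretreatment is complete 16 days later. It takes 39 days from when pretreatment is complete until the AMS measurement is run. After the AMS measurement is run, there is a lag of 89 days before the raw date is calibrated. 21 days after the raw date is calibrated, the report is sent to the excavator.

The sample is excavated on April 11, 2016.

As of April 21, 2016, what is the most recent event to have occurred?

The sample is excavated

The sample is excavated: Apr 11, 2016.
The sample arrives at the lab: Apr 11, 2016 + 14 days = Apr 25, 2016.
Pretreatment is complete: Apr 25, 2016 + 16 days = May 11, 2016.
The AMS measurement is run: May 11, 2016 + 39 days = Jun 19, 2016.
The raw date is calibrated: Jun 19, 2016 + 89 days = Sep 16, 2016.
The report is sent to the excavator: Sep 16, 2016 + 21 days = Oct 7, 2016.
Apr 21, 2016 falls between when the sample is excavated (Apr 11, 2016) and when the sample arrives at the lab (Apr 25, 2016).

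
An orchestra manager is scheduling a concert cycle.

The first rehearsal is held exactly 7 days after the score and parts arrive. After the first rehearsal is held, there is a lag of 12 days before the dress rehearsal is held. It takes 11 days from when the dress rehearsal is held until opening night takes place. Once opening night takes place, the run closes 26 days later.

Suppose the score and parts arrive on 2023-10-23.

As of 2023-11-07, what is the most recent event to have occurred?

The score and parts arrive: Oct 23, 2023.
The first rehearsal is held: Oct 23, 2023 + 7 days = Oct 30, 2023.
The dress rehearsal is held: Oct 30, 2023 + 12 days = Nov 11, 2023.
Opening night takes place: Nov 11, 2023 + 11 days = Nov 22, 2023.
The run closes: Nov 22, 2023 + 26 days = Dec 18, 2023.
Nov 7, 2023 falls between when the first rehearsal is held (Oct 30, 2023) and when the dress rehearsal is held (Nov 11, 2023).

The first rehearsal is held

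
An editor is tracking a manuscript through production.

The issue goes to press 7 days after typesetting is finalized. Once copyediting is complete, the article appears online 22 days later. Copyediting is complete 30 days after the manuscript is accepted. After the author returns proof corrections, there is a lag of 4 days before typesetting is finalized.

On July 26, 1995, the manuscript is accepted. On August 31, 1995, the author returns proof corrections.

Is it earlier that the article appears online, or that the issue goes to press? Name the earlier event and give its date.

The manuscript is accepted: Jul 26, 1995.
Copyediting is complete: Jul 26, 1995 + 30 days = Aug 25, 1995.
The article appears online: Aug 25, 1995 + 22 days = Sep 16, 1995.
The author returns proof corrections: Aug 31, 1995.
Typesetting is finalized: Aug 31, 1995 + 4 days = Sep 4, 1995.
The issue goes to press: Sep 4, 1995 + 7 days = Sep 11, 1995.
Comparing: the article appears online on Sep 16, 1995 vs the issue goes to press on Sep 11, 1995. Earlier: the issue goes to press.

The issue goes to press — September 11, 1995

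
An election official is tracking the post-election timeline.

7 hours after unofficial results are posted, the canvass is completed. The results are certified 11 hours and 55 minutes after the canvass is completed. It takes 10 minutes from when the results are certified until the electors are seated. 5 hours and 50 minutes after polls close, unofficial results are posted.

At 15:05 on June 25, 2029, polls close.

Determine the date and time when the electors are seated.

Polls close: 15:05 Jun 25, 2029.
Unofficial results are posted: 15:05 Jun 25, 2029 + 5h50m = 20:55 Jun 25, 2029.
The canvass is completed: 20:55 Jun 25, 2029 + 7h = 03:55 Jun 26, 2029.
The results are certified: 03:55 Jun 26, 2029 + 11h55m = 15:50 Jun 26, 2029.
The electors are seated: 15:50 Jun 26, 2029 + 10m = 16:00 Jun 26, 2029.

16:00 on June 26, 2029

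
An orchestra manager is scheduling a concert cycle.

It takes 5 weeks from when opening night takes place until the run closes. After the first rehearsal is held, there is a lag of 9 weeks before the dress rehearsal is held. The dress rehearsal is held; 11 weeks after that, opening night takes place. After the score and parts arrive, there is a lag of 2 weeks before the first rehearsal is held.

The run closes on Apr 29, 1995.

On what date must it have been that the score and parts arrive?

Oct 22, 1994

The run closes: Apr 29, 1995.
Opening night takes place: Apr 29, 1995 − 5 weeks = Mar 25, 1995.
The dress rehearsal is held: Mar 25, 1995 − 11 weeks = Jan 7, 1995.
The first rehearsal is held: Jan 7, 1995 − 9 weeks = Nov 5, 1994.
The score and parts arrive: Nov 5, 1994 − 2 weeks = Oct 22, 1994.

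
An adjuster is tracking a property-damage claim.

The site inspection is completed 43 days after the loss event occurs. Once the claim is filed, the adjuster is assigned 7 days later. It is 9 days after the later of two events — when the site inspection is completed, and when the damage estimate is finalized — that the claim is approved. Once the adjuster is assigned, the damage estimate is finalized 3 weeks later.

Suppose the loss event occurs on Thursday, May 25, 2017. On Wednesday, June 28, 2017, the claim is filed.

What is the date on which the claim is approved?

The loss event occurs: May 25, 2017.
The site inspection is completed: May 25, 2017 + 43 days = Jul 7, 2017.
The claim is filed: Jun 28, 2017.
The adjuster is assigned: Jun 28, 2017 + 7 days = Jul 5, 2017.
The damage estimate is finalized: Jul 5, 2017 + 3 weeks = Jul 26, 2017.
Both prerequisites met — the site inspection is completed (Jul 7, 2017), the damage estimate is finalized (Jul 26, 2017); the later is Jul 26, 2017.
The claim is approved: Jul 26, 2017 + 9 days = Aug 4, 2017.

Friday, August 4, 2017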